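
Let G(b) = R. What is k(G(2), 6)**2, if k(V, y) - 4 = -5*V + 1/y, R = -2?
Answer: 7225/36 ≈ 200.69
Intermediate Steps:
G(b) = -2
k(V, y) = 4 + 1/y - 5*V (k(V, y) = 4 + (-5*V + 1/y) = 4 + (1/y - 5*V) = 4 + 1/y - 5*V)
k(G(2), 6)**2 = (4 + 1/6 - 5*(-2))**2 = (4 + 1/6 + 10)**2 = (85/6)**2 = 7225/36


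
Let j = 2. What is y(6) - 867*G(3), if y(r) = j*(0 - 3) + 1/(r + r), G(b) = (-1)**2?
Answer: -10475/12 ≈ -872.92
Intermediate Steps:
G(b) = 1
y(r) = -6 + 1/(2*r) (y(r) = 2*(0 - 3) + 1/(r + r) = 2*(-3) + 1/(2*r) = -6 + 1/(2*r))
y(6) - 867*G(3) = (-6 + (1/2)/6) - 867*1 = (-6 + (1/2)*(1/6)) - 867 = (-6 + 1/12) - 867 = -71/12 - 867 = -10475/12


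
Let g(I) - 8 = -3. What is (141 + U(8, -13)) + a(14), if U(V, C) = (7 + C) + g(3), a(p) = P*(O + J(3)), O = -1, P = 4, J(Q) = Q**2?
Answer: 172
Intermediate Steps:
g(I) = 5 (g(I) = 8 - 3 = 5)
a(p) = 32 (a(p) = 4*(-1 + 3**2) = 4*(-1 + 9) = 4*8 = 32)
U(V, C) = 12 + C (U(V, C) = (7 + C) + 5 = 12 + C)
(141 + U(8, -13)) + a(14) = (141 + (12 - 13)) + 32 = (141 - 1) + 32 = 140 + 32 = 172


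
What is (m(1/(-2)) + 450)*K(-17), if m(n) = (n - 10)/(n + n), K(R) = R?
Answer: -15657/2 ≈ -7828.5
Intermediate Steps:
m(n) = (-10 + n)/(2*n) (m(n) = (-10 + n)/((2*n)) = (-10 + n)*(1/(2*n)) = (-10 + n)/(2*n))
(m(1/(-2)) + 450)*K(-17) = ((-10 + 1/(-2))/(2*(1/(-2))) + 450)*(-17) = ((-10 - ½)/(2*(-½)) + 450)*(-17) = ((½)*(-2)*(-21/2) + 450)*(-17) = (21/2 + 450)*(-17) = (921/2)*(-17) = -15657/2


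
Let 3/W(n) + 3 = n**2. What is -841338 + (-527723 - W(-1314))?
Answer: -787937046392/575531 ≈ -1.3691e+6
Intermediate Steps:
W(n) = 3/(-3 + n**2)
-841338 + (-527723 - W(-1314)) = -841338 + (-527723 - 3/(-3 + (-1314)**2)) = -841338 + (-527723 - 3/(-3 + 1726596)) = -841338 + (-527723 - 3/1726593) = -841338 + (-527723 - 1*1/575531) = -841338 + (-527723 - 1/575531) = -841338 - 303720945914/575531 = -787937046392/575531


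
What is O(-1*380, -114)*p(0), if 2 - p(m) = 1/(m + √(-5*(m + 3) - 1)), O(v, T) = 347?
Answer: 694 + 347*I/4 ≈ 694.0 + 86.75*I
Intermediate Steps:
p(m) = 2 - 1/(m + √(-16 - 5*m)) (p(m) = 2 - 1/(m + √(-5*(m + 3) - 1)) = 2 - 1/(m + √(-5*(3 + m) - 1)) = 2 - 1/(m + √((-15 - 5*m) - 1)) = 2 - 1/(m + √(-16 - 5*m)))
O(-1*380, -114)*p(0) = 347*((-1 + 2*0 + 2*√(-16 - 5*0))/(0 + √(-16 - 5*0))) = 347*((-1 + 0 + 2*√(-16 + 0))/(0 + √(-16 + 0))) = 347*((-1 + 0 + 2*√(-16))/(0 + √(-16))) = 347*((-1 + 0 + 2*(4*I))/(0 + 4*I)) = 347*((-1 + 0 + 8*I)/((4*I))) = 347*((-I/4)*(-1 + 8*I)) = 347*(-I*(-1 + 8*I)/4) = -347*I*(-1 + 8*I)/4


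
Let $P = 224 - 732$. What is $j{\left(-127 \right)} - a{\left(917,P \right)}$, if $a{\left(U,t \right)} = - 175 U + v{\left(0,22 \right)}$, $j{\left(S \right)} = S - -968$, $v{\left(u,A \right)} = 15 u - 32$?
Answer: $161348$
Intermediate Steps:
$P = -508$
$v{\left(u,A \right)} = -32 + 15 u$
$j{\left(S \right)} = 968 + S$ ($j{\left(S \right)} = S + 968 = 968 + S$)
$a{\left(U,t \right)} = -32 - 175 U$ ($a{\left(U,t \right)} = - 175 U + \left(-32 + 15 \cdot 0\right) = - 175 U + \left(-32 + 0\right) = - 175 U - 32 = -32 - 175 U$)
$j{\left(-127 \right)} - a{\left(917,P \right)} = \left(968 - 127\right) - \left(-32 - 160475\right) = 841 - \left(-32 - 160475\right) = 841 - -160507 = 841 + 160507 = 161348$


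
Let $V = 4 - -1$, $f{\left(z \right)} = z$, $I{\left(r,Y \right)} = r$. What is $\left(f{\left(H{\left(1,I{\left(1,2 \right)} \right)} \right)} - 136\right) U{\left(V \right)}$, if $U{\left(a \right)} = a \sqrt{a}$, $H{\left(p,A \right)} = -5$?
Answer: $- 705 \sqrt{5} \approx -1576.4$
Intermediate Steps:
$V = 5$ ($V = 4 + \left(-1 + 2\right) = 4 + 1 = 5$)
$U{\left(a \right)} = a^{\frac{3}{2}}$
$\left(f{\left(H{\left(1,I{\left(1,2 \right)} \right)} \right)} - 136\right) U{\left(V \right)} = \left(-5 - 136\right) 5^{\frac{3}{2}} = - 141 \cdot 5 \sqrt{5} = - 705 \sqrt{5}$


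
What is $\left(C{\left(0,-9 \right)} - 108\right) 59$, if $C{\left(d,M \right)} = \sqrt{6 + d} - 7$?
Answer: $-6785 + 59 \sqrt{6} \approx -6640.5$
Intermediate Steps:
$C{\left(d,M \right)} = -7 + \sqrt{6 + d}$ ($C{\left(d,M \right)} = \sqrt{6 + d} - 7 = -7 + \sqrt{6 + d}$)
$\left(C{\left(0,-9 \right)} - 108\right) 59 = \left(\left(-7 + \sqrt{6 + 0}\right) - 108\right) 59 = \left(\left(-7 + \sqrt{6}\right) - 108\right) 59 = \left(-115 + \sqrt{6}\right) 59 = -6785 + 59 \sqrt{6}$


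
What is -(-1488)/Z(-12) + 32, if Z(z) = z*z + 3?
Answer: 2064/49 ≈ 42.122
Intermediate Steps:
Z(z) = 3 + z² (Z(z) = z² + 3 = 3 + z²)
-(-1488)/Z(-12) + 32 = -(-1488)/(3 + (-12)²) + 32 = -(-1488)/(3 + 144) + 32 = -(-1488)/147 + 32 = -124*(-4/49) + 32 = 496/49 + 32 = 2064/49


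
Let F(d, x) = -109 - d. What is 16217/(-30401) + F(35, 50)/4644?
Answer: -51479/91203 ≈ -0.56444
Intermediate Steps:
16217/(-30401) + F(35, 50)/4644 = 16217/(-30401) + (-109 - 1*35)/4644 = 16217*(-1/30401) + (-109 - 35)*(1/4644) = -16217/30401 - 144*1/4644 = -16217/30401 - 4/129 = -51479/91203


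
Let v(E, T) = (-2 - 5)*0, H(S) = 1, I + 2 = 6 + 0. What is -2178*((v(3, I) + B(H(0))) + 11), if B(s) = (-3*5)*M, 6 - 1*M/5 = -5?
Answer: 1772892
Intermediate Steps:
M = 55 (M = 30 - 5*(-5) = 30 + 25 = 55)
I = 4 (I = -2 + (6 + 0) = -2 + 6 = 4)
B(s) = -825 (B(s) = -3*5*55 = -15*55 = -825)
v(E, T) = 0 (v(E, T) = -7*0 = 0)
-2178*((v(3, I) + B(H(0))) + 11) = -2178*((0 - 825) + 11) = -2178*(-825 + 11) = -2178*(-814) = 1772892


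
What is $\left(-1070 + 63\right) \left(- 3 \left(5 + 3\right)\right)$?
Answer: $24168$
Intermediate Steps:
$\left(-1070 + 63\right) \left(- 3 \left(5 + 3\right)\right) = - 1007 \left(\left(-3\right) 8\right) = \left(-1007\right) \left(-24\right) = 24168$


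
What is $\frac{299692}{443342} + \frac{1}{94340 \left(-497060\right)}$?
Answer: $\frac{7026674593156729}{10394738490108400} \approx 0.67598$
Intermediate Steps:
$\frac{299692}{443342} + \frac{1}{94340 \left(-497060\right)} = 299692 \cdot \frac{1}{443342} + \frac{1}{94340} \left(- \frac{1}{497060}\right) = \frac{149846}{221671} - \frac{1}{46892640400} = \frac{7026674593156729}{10394738490108400}$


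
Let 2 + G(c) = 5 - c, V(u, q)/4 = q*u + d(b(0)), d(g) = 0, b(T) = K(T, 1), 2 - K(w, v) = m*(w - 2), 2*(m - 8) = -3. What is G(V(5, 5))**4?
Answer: 88529281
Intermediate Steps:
m = 13/2 (m = 8 + (1/2)*(-3) = 8 - 3/2 = 13/2 ≈ 6.5000)
K(w, v) = 15 - 13*w/2 (K(w, v) = 2 - 13*(w - 2)/2 = 2 - 13*(-2 + w)/2 = 2 - (-13 + 13*w/2) = 2 + (13 - 13*w/2) = 15 - 13*w/2)
b(T) = 15 - 13*T/2
V(u, q) = 4*q*u (V(u, q) = 4*(q*u + 0) = 4*(q*u) = 4*q*u)
G(c) = 3 - c (G(c) = -2 + (5 - c) = 3 - c)
G(V(5, 5))**4 = (3 - 4*5*5)**4 = (3 - 1*100)**4 = (3 - 100)**4 = (-97)**4 = 88529281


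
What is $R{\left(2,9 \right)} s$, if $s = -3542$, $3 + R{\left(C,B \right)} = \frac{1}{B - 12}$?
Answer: $\frac{35420}{3} \approx 11807.0$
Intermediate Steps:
$R{\left(C,B \right)} = -3 + \frac{1}{-12 + B}$ ($R{\left(C,B \right)} = -3 + \frac{1}{B - 12} = -3 + \frac{1}{-12 + B}$)
$R{\left(2,9 \right)} s = \frac{37 - 27}{-12 + 9} \left(-3542\right) = \frac{37 - 27}{-3} \left(-3542\right) = \left(- \frac{1}{3}\right) 10 \left(-3542\right) = \left(- \frac{10}{3}\right) \left(-3542\right) = \frac{35420}{3}$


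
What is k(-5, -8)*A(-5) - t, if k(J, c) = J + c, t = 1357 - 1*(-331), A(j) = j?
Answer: -1623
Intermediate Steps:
t = 1688 (t = 1357 + 331 = 1688)
k(-5, -8)*A(-5) - t = (-5 - 8)*(-5) - 1*1688 = -13*(-5) - 1688 = 65 - 1688 = -1623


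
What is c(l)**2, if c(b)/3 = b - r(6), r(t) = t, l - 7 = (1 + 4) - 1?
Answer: 225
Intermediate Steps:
l = 11 (l = 7 + ((1 + 4) - 1) = 7 + (5 - 1) = 7 + 4 = 11)
c(b) = -18 + 3*b (c(b) = 3*(b - 1*6) = 3*(b - 6) = 3*(-6 + b) = -18 + 3*b)
c(l)**2 = (-18 + 3*11)**2 = (-18 + 33)**2 = 15**2 = 225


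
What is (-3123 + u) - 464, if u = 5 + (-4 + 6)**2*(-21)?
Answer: -3666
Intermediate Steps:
u = -79 (u = 5 + 2**2*(-21) = 5 + 4*(-21) = 5 - 84 = -79)
(-3123 + u) - 464 = (-3123 - 79) - 464 = -3202 - 464 = -3666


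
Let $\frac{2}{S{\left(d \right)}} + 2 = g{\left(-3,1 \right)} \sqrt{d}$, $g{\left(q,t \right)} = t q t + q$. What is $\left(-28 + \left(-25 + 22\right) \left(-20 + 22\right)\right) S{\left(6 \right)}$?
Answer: $- \frac{34}{53} + \frac{102 \sqrt{6}}{53} \approx 4.0726$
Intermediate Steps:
$g{\left(q,t \right)} = q + q t^{2}$ ($g{\left(q,t \right)} = q t t + q = q t^{2} + q = q + q t^{2}$)
$S{\left(d \right)} = \frac{2}{-2 - 6 \sqrt{d}}$ ($S{\left(d \right)} = \frac{2}{-2 + - 3 \left(1 + 1^{2}\right) \sqrt{d}} = \frac{2}{-2 + - 3 \left(1 + 1\right) \sqrt{d}} = \frac{2}{-2 + \left(-3\right) 2 \sqrt{d}} = \frac{2}{-2 - 6 \sqrt{d}}$)
$\left(-28 + \left(-25 + 22\right) \left(-20 + 22\right)\right) S{\left(6 \right)} = \frac{-28 + \left(-25 + 22\right) \left(-20 + 22\right)}{-1 - 3 \sqrt{6}} = \frac{-28 - 6}{-1 - 3 \sqrt{6}} = - \frac{34}{-1 - 3 \sqrt{6}}$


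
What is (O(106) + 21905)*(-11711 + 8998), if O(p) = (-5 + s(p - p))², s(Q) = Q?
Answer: -59496090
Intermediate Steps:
O(p) = 25 (O(p) = (-5 + (p - p))² = (-5 + 0)² = (-5)² = 25)
(O(106) + 21905)*(-11711 + 8998) = (25 + 21905)*(-11711 + 8998) = 21930*(-2713) = -59496090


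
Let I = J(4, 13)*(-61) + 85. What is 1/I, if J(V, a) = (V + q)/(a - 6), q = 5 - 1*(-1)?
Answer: -7/15 ≈ -0.46667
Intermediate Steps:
q = 6 (q = 5 + 1 = 6)
J(V, a) = (6 + V)/(-6 + a) (J(V, a) = (V + 6)/(a - 6) = (6 + V)/(-6 + a))
I = -15/7 (I = ((6 + 4)/(-6 + 13))*(-61) + 85 = (10/7)*(-61) + 85 = -610/7 + 85 = -15/7 ≈ -2.1429)
1/I = 1/(-15/7) = -7/15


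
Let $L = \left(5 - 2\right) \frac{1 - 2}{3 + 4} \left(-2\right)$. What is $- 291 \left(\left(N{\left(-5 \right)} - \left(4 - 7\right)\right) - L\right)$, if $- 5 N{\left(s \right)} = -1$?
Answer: $- \frac{23862}{35} \approx -681.77$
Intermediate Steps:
$N{\left(s \right)} = \frac{1}{5}$ ($N{\left(s \right)} = \left(- \frac{1}{5}\right) \left(-1\right) = \frac{1}{5}$)
$L = \frac{6}{7}$ ($L = 3 \left(- \frac{1}{7}\right) \left(-2\right) = \left(- \frac{3}{7}\right) \left(-2\right) = \frac{6}{7} \approx 0.85714$)
$- 291 \left(\left(N{\left(-5 \right)} - \left(4 - 7\right)\right) - L\right) = - 291 \left(\left(\frac{1}{5} - \left(4 - 7\right)\right) - \frac{6}{7}\right) = - 291 \left(\left(\frac{1}{5} - -3\right) - \frac{6}{7}\right) = - 291 \left(\left(\frac{1}{5} + 3\right) - \frac{6}{7}\right) = - 291 \left(\frac{16}{5} - \frac{6}{7}\right) = \left(-291\right) \frac{82}{35} = - \frac{23862}{35}$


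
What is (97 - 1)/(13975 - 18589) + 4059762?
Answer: 3121956962/769 ≈ 4.0598e+6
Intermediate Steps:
(97 - 1)/(13975 - 18589) + 4059762 = 96/(-4614) + 4059762 = 96*(-1/4614) + 4059762 = -16/769 + 4059762 = 3121956962/769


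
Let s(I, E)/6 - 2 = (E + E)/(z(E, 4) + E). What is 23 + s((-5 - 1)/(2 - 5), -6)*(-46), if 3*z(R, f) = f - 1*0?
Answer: -8671/7 ≈ -1238.7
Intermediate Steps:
z(R, f) = f/3 (z(R, f) = (f - 1*0)/3 = (f + 0)/3 = f/3)
s(I, E) = 12 + 12*E/(4/3 + E) (s(I, E) = 12 + 6*((E + E)/((⅓)*4 + E)) = 12 + 6*((2*E)/(4/3 + E)) = 12 + 6*(2*E/(4/3 + E)) = 12 + 12*E/(4/3 + E))
23 + s((-5 - 1)/(2 - 5), -6)*(-46) = 23 + (24*(2 + 3*(-6))/(4 + 3*(-6)))*(-46) = 23 + (24*(2 - 18)/(4 - 18))*(-46) = 23 + (24*(-16)/(-14))*(-46) = 23 + (24*(-1/14)*(-16))*(-46) = 23 + (192/7)*(-46) = 23 - 8832/7 = -8671/7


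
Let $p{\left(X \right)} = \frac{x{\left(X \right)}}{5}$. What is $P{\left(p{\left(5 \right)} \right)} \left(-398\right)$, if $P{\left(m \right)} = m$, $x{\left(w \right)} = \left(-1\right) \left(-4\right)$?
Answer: $- \frac{1592}{5} \approx -318.4$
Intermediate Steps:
$x{\left(w \right)} = 4$
$p{\left(X \right)} = \frac{4}{5}$
$P{\left(p{\left(5 \right)} \right)} \left(-398\right) = \frac{4}{5} \left(-398\right) = - \frac{1592}{5}$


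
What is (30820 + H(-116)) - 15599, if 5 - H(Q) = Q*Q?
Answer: 1770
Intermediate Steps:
H(Q) = 5 - Q² (H(Q) = 5 - Q*Q = 5 - Q²)
(30820 + H(-116)) - 15599 = (30820 + (5 - 1*(-116)²)) - 15599 = (30820 + (5 - 1*13456)) - 15599 = (30820 + (5 - 13456)) - 15599 = (30820 - 13451) - 15599 = 17369 - 15599 = 1770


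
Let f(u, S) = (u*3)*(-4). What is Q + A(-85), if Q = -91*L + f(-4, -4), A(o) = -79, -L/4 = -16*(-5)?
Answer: 29089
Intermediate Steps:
f(u, S) = -12*u (f(u, S) = (3*u)*(-4) = -12*u)
L = -320 (L = -(-64)*(-5) = -4*80 = -320)
Q = 29168 (Q = -91*(-320) - 12*(-4) = 29120 + 48 = 29168)
Q + A(-85) = 29168 - 79 = 29089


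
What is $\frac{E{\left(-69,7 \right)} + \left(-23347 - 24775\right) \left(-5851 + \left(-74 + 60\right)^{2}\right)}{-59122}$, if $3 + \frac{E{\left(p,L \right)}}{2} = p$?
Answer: $- \frac{136064883}{29561} \approx -4602.9$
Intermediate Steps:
$E{\left(p,L \right)} = -6 + 2 p$
$\frac{E{\left(-69,7 \right)} + \left(-23347 - 24775\right) \left(-5851 + \left(-74 + 60\right)^{2}\right)}{-59122} = \frac{\left(-6 + 2 \left(-69\right)\right) + \left(-23347 - 24775\right) \left(-5851 + \left(-74 + 60\right)^{2}\right)}{-59122} = \left(\left(-6 - 138\right) - 48122 \left(-5851 + \left(-14\right)^{2}\right)\right) \left(- \frac{1}{59122}\right) = \left(-144 - 48122 \left(-5851 + 196\right)\right) \left(- \frac{1}{59122}\right) = \left(-144 - -272129910\right) \left(- \frac{1}{59122}\right) = \left(-144 + 272129910\right) \left(- \frac{1}{59122}\right) = 272129766 \left(- \frac{1}{59122}\right) = - \frac{136064883}{29561}$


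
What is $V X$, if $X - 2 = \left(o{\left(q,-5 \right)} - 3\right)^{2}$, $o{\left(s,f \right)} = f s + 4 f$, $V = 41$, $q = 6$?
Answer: $115251$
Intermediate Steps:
$o{\left(s,f \right)} = 4 f + f s$
$X = 2811$ ($X = 2 + \left(- 5 \left(4 + 6\right) - 3\right)^{2} = 2 + \left(\left(-5\right) 10 - 3\right)^{2} = 2 + \left(-50 - 3\right)^{2} = 2 + \left(-53\right)^{2} = 2 + 2809 = 2811$)
$V X = 41 \cdot 2811 = 115251$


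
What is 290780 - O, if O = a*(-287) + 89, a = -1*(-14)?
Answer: 294709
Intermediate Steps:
a = 14
O = -3929 (O = 14*(-287) + 89 = -4018 + 89 = -3929)
290780 - O = 290780 - 1*(-3929) = 290780 + 3929 = 294709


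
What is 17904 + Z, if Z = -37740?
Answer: -19836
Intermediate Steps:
17904 + Z = 17904 - 37740 = -19836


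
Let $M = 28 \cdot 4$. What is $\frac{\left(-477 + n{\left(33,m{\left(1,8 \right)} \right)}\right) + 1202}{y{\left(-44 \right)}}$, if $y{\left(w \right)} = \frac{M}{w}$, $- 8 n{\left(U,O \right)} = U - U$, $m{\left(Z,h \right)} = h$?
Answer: $- \frac{7975}{28} \approx -284.82$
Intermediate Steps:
$n{\left(U,O \right)} = 0$ ($n{\left(U,O \right)} = - \frac{U - U}{8} = \left(- \frac{1}{8}\right) 0 = 0$)
$M = 112$
$y{\left(w \right)} = \frac{112}{w}$
$\frac{\left(-477 + n{\left(33,m{\left(1,8 \right)} \right)}\right) + 1202}{y{\left(-44 \right)}} = \frac{\left(-477 + 0\right) + 1202}{112 \frac{1}{-44}} = \frac{-477 + 1202}{112 \left(- \frac{1}{44}\right)} = \frac{725}{- \frac{28}{11}} = 725 \left(- \frac{11}{28}\right) = - \frac{7975}{28}$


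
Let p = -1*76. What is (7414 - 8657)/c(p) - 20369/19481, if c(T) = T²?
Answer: -141866227/112522256 ≈ -1.2608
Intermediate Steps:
p = -76
(7414 - 8657)/c(p) - 20369/19481 = (7414 - 8657)/((-76)²) - 20369/19481 = -1243/5776 - 20369*1/19481 = -1243*1/5776 - 20369/19481 = -1243/5776 - 20369/19481 = -141866227/112522256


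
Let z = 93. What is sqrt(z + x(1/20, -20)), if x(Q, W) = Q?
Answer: sqrt(9305)/10 ≈ 9.6462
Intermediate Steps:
sqrt(z + x(1/20, -20)) = sqrt(93 + 1/20) = sqrt(1861/20) = sqrt(9305)/10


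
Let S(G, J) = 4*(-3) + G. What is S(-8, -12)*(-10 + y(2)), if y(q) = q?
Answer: 160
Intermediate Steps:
S(G, J) = -12 + G
S(-8, -12)*(-10 + y(2)) = (-12 - 8)*(-10 + 2) = -20*(-8) = 160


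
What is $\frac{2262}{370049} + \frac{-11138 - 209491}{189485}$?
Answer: $- \frac{81214925751}{70118734765} \approx -1.1582$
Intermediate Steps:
$\frac{2262}{370049} + \frac{-11138 - 209491}{189485} = 2262 \cdot \frac{1}{370049} - \frac{220629}{189485} = \frac{2262}{370049} - \frac{220629}{189485} = - \frac{81214925751}{70118734765}$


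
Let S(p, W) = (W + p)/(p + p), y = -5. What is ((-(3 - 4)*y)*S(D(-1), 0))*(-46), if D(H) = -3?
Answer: 115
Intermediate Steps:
S(p, W) = (W + p)/(2*p) (S(p, W) = (W + p)/((2*p)) = (W + p)*(1/(2*p)) = (W + p)/(2*p))
((-(3 - 4)*y)*S(D(-1), 0))*(-46) = ((-(3 - 4)*(-5))*((1/2)*(0 - 3)/(-3)))*(-46) = ((-(-1)*(-5))*((1/2)*(-1/3)*(-3)))*(-46) = (-1*5*(1/2))*(-46) = -5*1/2*(-46) = -5/2*(-46) = 115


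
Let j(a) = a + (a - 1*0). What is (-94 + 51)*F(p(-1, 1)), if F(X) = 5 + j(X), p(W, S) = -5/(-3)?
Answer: -1075/3 ≈ -358.33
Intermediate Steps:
p(W, S) = 5/3 (p(W, S) = -5*(-⅓) = 5/3)
j(a) = 2*a (j(a) = a + (a + 0) = a + a = 2*a)
F(X) = 5 + 2*X
(-94 + 51)*F(p(-1, 1)) = (-94 + 51)*(5 + 2*(5/3)) = -43*(5 + 10/3) = -43*25/3 = -1075/3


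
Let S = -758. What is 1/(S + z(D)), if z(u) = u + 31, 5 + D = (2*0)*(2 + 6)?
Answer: -1/732 ≈ -0.0013661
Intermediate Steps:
D = -5 (D = -5 + (2*0)*(2 + 6) = -5 + 0*8 = -5 + 0 = -5)
z(u) = 31 + u
1/(S + z(D)) = 1/(-758 + (31 - 5)) = 1/(-758 + 26) = 1/(-732) = -1/732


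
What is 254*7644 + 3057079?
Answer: 4998655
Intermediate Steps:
254*7644 + 3057079 = 1941576 + 3057079 = 4998655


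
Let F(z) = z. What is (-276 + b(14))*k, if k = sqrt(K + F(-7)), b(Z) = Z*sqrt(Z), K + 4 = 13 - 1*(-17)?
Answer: -276*sqrt(19) + 14*sqrt(266) ≈ -974.72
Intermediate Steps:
K = 26 (K = -4 + (13 - 1*(-17)) = -4 + (13 + 17) = -4 + 30 = 26)
b(Z) = Z**(3/2)
k = sqrt(19) (k = sqrt(26 - 7) = sqrt(19) ≈ 4.3589)
(-276 + b(14))*k = (-276 + 14**(3/2))*sqrt(19) = (-276 + 14*sqrt(14))*sqrt(19) = sqrt(19)*(-276 + 14*sqrt(14))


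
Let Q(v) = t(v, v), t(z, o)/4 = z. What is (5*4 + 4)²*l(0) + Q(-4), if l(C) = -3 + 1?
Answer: -1168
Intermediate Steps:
t(z, o) = 4*z
Q(v) = 4*v
l(C) = -2
(5*4 + 4)²*l(0) + Q(-4) = (5*4 + 4)²*(-2) + 4*(-4) = (20 + 4)²*(-2) - 16 = 24²*(-2) - 16 = 576*(-2) - 16 = -1152 - 16 = -1168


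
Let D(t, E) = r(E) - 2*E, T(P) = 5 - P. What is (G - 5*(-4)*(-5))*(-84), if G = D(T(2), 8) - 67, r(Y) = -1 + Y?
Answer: 14784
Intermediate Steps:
D(t, E) = -1 - E (D(t, E) = (-1 + E) - 2*E = -1 - E)
G = -76 (G = (-1 - 1*8) - 67 = (-1 - 8) - 67 = -9 - 67 = -76)
(G - 5*(-4)*(-5))*(-84) = (-76 - 5*(-4)*(-5))*(-84) = (-76 + 20*(-5))*(-84) = (-76 - 100)*(-84) = -176*(-84) = 14784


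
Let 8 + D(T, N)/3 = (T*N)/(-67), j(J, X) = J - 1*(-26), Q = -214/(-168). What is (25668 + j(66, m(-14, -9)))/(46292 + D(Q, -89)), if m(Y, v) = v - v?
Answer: 48325760/86808291 ≈ 0.55669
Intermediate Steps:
Q = 107/84 (Q = -214*(-1/168) = 107/84 ≈ 1.2738)
m(Y, v) = 0
j(J, X) = 26 + J (j(J, X) = J + 26 = 26 + J)
D(T, N) = -24 - 3*N*T/67 (D(T, N) = -24 + 3*((T*N)/(-67)) = -24 + 3*((N*T)*(-1/67)) = -24 + 3*(-N*T/67) = -24 - 3*N*T/67)
(25668 + j(66, m(-14, -9)))/(46292 + D(Q, -89)) = (25668 + (26 + 66))/(46292 + (-24 - 3/67*(-89)*107/84)) = (25668 + 92)/(46292 + (-24 + 9523/1876)) = 25760/(46292 - 35501/1876) = 25760/(86808291/1876) = 25760*(1876/86808291) = 48325760/86808291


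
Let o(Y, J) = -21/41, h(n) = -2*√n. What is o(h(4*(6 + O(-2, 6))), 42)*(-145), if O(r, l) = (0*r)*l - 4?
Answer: 3045/41 ≈ 74.268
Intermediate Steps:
O(r, l) = -4 (O(r, l) = 0*l - 4 = 0 - 4 = -4)
o(Y, J) = -21/41 (o(Y, J) = -21*1/41 = -21/41)
o(h(4*(6 + O(-2, 6))), 42)*(-145) = -21/41*(-145) = 3045/41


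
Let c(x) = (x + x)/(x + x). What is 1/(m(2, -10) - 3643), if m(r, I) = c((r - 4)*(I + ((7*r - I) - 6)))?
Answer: -1/3642 ≈ -0.00027457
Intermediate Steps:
c(x) = 1 (c(x) = (2*x)/((2*x)) = (2*x)*(1/(2*x)) = 1)
m(r, I) = 1
1/(m(2, -10) - 3643) = 1/(1 - 3643) = 1/(-3642) = -1/3642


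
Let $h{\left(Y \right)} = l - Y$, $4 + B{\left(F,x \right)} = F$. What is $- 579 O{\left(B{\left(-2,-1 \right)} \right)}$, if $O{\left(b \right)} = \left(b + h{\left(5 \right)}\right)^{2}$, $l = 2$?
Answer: $-46899$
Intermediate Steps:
$B{\left(F,x \right)} = -4 + F$
$h{\left(Y \right)} = 2 - Y$
$O{\left(b \right)} = \left(-3 + b\right)^{2}$ ($O{\left(b \right)} = \left(b + \left(2 - 5\right)\right)^{2} = \left(b - 3\right)^{2} = \left(-3 + b\right)^{2}$)
$- 579 O{\left(B{\left(-2,-1 \right)} \right)} = - 579 \left(-3 - 6\right)^{2} = - 579 \left(-9\right)^{2} = \left(-579\right) 81 = -46899$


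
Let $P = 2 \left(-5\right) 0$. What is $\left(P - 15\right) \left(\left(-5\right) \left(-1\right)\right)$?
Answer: $-75$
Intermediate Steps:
$P = 0$ ($P = \left(-10\right) 0 = 0$)
$\left(P - 15\right) \left(\left(-5\right) \left(-1\right)\right) = \left(0 - 15\right) \left(\left(-5\right) \left(-1\right)\right) = \left(-15\right) 5 = -75$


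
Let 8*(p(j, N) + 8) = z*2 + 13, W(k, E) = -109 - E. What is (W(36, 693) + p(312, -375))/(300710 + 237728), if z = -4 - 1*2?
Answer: -6479/4307504 ≈ -0.0015041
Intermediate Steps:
z = -6 (z = -4 - 2 = -6)
p(j, N) = -63/8 (p(j, N) = -8 + (-6*2 + 13)/8 = -8 + (-12 + 13)/8 = -8 + (1/8)*1 = -8 + 1/8 = -63/8)
(W(36, 693) + p(312, -375))/(300710 + 237728) = ((-109 - 1*693) - 63/8)/(300710 + 237728) = ((-109 - 693) - 63/8)/538438 = (-802 - 63/8)*(1/538438) = -6479/8*1/538438 = -6479/4307504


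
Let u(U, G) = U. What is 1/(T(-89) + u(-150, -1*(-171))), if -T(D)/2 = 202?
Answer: -1/554 ≈ -0.0018051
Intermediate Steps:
T(D) = -404 (T(D) = -2*202 = -404)
1/(T(-89) + u(-150, -1*(-171))) = 1/(-404 - 150) = 1/(-554) = -1/554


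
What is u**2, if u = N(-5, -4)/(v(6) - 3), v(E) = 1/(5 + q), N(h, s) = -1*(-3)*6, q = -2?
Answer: 729/16 ≈ 45.563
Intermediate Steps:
N(h, s) = 18 (N(h, s) = 3*6 = 18)
v(E) = 1/3 (v(E) = 1/(5 - 2) = 1/3)
u = -27/4 (u = 18/(1/3 - 3) = 18/(-8/3) = 18*(-3/8) = -27/4 ≈ -6.7500)
u**2 = (-27/4)**2 = 729/16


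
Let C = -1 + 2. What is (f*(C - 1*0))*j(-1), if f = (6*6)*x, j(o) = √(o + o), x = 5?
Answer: 180*I*√2 ≈ 254.56*I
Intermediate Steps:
j(o) = √2*√o (j(o) = √(2*o) = √2*√o)
f = 180 (f = (6*6)*5 = 36*5 = 180)
C = 1
(f*(C - 1*0))*j(-1) = (180*(1 - 1*0))*(√2*√(-1)) = (180*(1 + 0))*(√2*I) = (180*1)*(I*√2) = 180*(I*√2) = 180*I*√2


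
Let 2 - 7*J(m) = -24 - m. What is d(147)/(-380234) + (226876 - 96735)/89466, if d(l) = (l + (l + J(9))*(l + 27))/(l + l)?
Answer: 2424321058661/1666882737156 ≈ 1.4544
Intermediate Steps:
J(m) = 26/7 + m/7 (J(m) = 2/7 - (-24 - m)/7 = 2/7 + (24/7 + m/7) = 26/7 + m/7)
d(l) = (l + (5 + l)*(27 + l))/(2*l) (d(l) = (l + (l + (26/7 + (⅐)*9))*(l + 27))/(l + l) = (l + (l + (26/7 + 9/7))*(27 + l))/((2*l)) = (l + (l + 5)*(27 + l))*(1/(2*l)) = (l + (5 + l)*(27 + l))*(1/(2*l)) = (l + (5 + l)*(27 + l))/(2*l))
d(147)/(-380234) + (226876 - 96735)/89466 = ((½)*(135 + 147*(33 + 147))/147)/(-380234) + (226876 - 96735)/89466 = ((½)*(1/147)*(135 + 147*180))*(-1/380234) + 130141*(1/89466) = ((½)*(1/147)*(135 + 26460))*(-1/380234) + 130141/89466 = ((½)*(1/147)*26595)*(-1/380234) + 130141/89466 = (8865/98)*(-1/380234) + 130141/89466 = -8865/37262932 + 130141/89466 = 2424321058661/1666882737156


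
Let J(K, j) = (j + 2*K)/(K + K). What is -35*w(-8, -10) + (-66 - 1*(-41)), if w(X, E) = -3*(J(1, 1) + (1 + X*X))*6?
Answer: 41870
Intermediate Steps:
J(K, j) = (j + 2*K)/(2*K) (J(K, j) = (j + 2*K)/((2*K)) = (j + 2*K)*(1/(2*K)) = (j + 2*K)/(2*K))
w(X, E) = -45 - 18*X**2 (w(X, E) = -3*((1 + (1/2)*1)/1 + (1 + X*X))*6 = -3*(1*(1 + 1/2) + (1 + X**2))*6 = -3*(1*(3/2) + (1 + X**2))*6 = -3*(3/2 + (1 + X**2))*6 = -3*(5/2 + X**2)*6 = (-15/2 - 3*X**2)*6 = -45 - 18*X**2)
-35*w(-8, -10) + (-66 - 1*(-41)) = -35*(-45 - 18*(-8)**2) + (-66 - 1*(-41)) = -35*(-45 - 18*64) + (-66 + 41) = -35*(-45 - 1152) - 25 = -35*(-1197) - 25 = 41895 - 25 = 41870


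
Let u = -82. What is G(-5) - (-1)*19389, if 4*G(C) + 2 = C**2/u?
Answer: 6359403/328 ≈ 19388.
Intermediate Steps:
G(C) = -1/2 - C**2/328 (G(C) = -1/2 + (C**2/(-82))/4 = -1/2 + (-C**2/82)/4 = -1/2 - C**2/328)
G(-5) - (-1)*19389 = (-1/2 - 1/328*(-5)**2) - (-1)*19389 = (-1/2 - 1/328*25) - 1*(-19389) = (-1/2 - 25/328) + 19389 = -189/328 + 19389 = 6359403/328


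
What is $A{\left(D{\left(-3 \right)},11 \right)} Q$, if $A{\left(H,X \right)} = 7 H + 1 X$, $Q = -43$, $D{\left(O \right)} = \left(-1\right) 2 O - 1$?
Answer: $-1978$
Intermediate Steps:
$D{\left(O \right)} = -1 - 2 O$ ($D{\left(O \right)} = - 2 O - 1 = -1 - 2 O$)
$A{\left(H,X \right)} = X + 7 H$ ($A{\left(H,X \right)} = 7 H + X = X + 7 H$)
$A{\left(D{\left(-3 \right)},11 \right)} Q = \left(11 + 7 \left(-1 - -6\right)\right) \left(-43\right) = \left(11 + 7 \left(-1 + 6\right)\right) \left(-43\right) = \left(11 + 7 \cdot 5\right) \left(-43\right) = \left(11 + 35\right) \left(-43\right) = 46 \left(-43\right) = -1978$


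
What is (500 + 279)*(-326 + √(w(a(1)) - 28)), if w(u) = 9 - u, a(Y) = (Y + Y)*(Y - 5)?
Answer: -253954 + 779*I*√11 ≈ -2.5395e+5 + 2583.7*I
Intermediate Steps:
a(Y) = 2*Y*(-5 + Y) (a(Y) = (2*Y)*(-5 + Y) = 2*Y*(-5 + Y))
(500 + 279)*(-326 + √(w(a(1)) - 28)) = (500 + 279)*(-326 + √((9 - 2*(-5 + 1)) - 28)) = 779*(-326 + √((9 - 2*(-4)) - 28)) = 779*(-326 + √((9 - 1*(-8)) - 28)) = 779*(-326 + √((9 + 8) - 28)) = 779*(-326 + √(17 - 28)) = 779*(-326 + √(-11)) = 779*(-326 + I*√11) = -253954 + 779*I*√11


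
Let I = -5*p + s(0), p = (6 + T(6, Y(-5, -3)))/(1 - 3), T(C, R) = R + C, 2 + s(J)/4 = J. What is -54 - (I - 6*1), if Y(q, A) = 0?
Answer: -70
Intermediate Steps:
s(J) = -8 + 4*J
T(C, R) = C + R
p = -6 (p = (6 + (6 + 0))/(1 - 3) = (6 + 6)/(-2) = 12*(-½) = -6)
I = 22 (I = -5*(-6) + (-8 + 4*0) = 30 + (-8 + 0) = 30 - 8 = 22)
-54 - (I - 6*1) = -54 - (22 - 6*1) = -54 - (22 - 6) = -54 - 1*16 = -54 - 16 = -70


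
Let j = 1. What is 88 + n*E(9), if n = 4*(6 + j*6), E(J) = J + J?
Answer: 952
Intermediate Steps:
E(J) = 2*J
n = 48 (n = 4*(6 + 1*6) = 4*(6 + 6) = 4*12 = 48)
88 + n*E(9) = 88 + 48*(2*9) = 88 + 48*18 = 88 + 864 = 952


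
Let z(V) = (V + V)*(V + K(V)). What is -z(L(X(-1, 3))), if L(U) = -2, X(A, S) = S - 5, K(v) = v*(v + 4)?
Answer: -24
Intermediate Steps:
K(v) = v*(4 + v)
X(A, S) = -5 + S
z(V) = 2*V*(V + V*(4 + V)) (z(V) = (V + V)*(V + V*(4 + V)) = (2*V)*(V + V*(4 + V)) = 2*V*(V + V*(4 + V)))
-z(L(X(-1, 3))) = -2*(-2)**2*(5 - 2) = -2*4*3 = -1*24 = -24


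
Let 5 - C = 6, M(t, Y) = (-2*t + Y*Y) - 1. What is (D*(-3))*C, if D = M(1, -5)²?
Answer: 1452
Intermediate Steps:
M(t, Y) = -1 + Y² - 2*t (M(t, Y) = (-2*t + Y²) - 1 = (Y² - 2*t) - 1 = -1 + Y² - 2*t)
C = -1 (C = 5 - 1*6 = 5 - 6 = -1)
D = 484 (D = (-1 + (-5)² - 2*1)² = (-1 + 25 - 2)² = 22² = 484)
(D*(-3))*C = (484*(-3))*(-1) = -1452*(-1) = 1452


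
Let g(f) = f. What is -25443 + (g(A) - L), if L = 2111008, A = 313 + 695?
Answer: -2135443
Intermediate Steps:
A = 1008
-25443 + (g(A) - L) = -25443 + (1008 - 1*2111008) = -25443 + (1008 - 2111008) = -25443 - 2110000 = -2135443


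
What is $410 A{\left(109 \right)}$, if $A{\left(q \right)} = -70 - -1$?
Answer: $-28290$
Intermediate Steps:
$A{\left(q \right)} = -69$ ($A{\left(q \right)} = -70 + 1 = -69$)
$410 A{\left(109 \right)} = 410 \left(-69\right) = -28290$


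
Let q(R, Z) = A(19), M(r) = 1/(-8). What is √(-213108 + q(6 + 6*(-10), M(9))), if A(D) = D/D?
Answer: I*√213107 ≈ 461.64*I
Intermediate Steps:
A(D) = 1
M(r) = -⅛
q(R, Z) = 1
√(-213108 + q(6 + 6*(-10), M(9))) = √(-213108 + 1) = √(-213107) = I*√213107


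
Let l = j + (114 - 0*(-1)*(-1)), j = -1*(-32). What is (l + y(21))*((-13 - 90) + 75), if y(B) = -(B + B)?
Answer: -2912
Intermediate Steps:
y(B) = -2*B
j = 32
l = 146 (l = 32 + (114 - 0*(-1)*(-1)) = 32 + (114 - 0*(-1)) = 32 + (114 - 1*0) = 32 + (114 + 0) = 32 + 114 = 146)
(l + y(21))*((-13 - 90) + 75) = (146 - 2*21)*((-13 - 90) + 75) = (146 - 42)*(-103 + 75) = 104*(-28) = -2912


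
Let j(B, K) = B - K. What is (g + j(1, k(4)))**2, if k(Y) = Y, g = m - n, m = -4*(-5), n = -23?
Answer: 1600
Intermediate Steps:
m = 20
g = 43 (g = 20 - 1*(-23) = 20 + 23 = 43)
(g + j(1, k(4)))**2 = (43 + (1 - 1*4))**2 = (43 + (1 - 4))**2 = (43 - 3)**2 = 40**2 = 1600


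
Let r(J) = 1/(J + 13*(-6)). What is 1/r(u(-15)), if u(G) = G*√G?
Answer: -78 - 15*I*√15 ≈ -78.0 - 58.095*I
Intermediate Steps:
u(G) = G^(3/2)
r(J) = 1/(-78 + J) (r(J) = 1/(J - 78) = 1/(-78 + J))
1/r(u(-15)) = 1/(1/(-78 + (-15)^(3/2))) = 1/(1/(-78 - 15*I*√15)) = -78 - 15*I*√15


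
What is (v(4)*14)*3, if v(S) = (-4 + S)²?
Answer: 0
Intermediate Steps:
(v(4)*14)*3 = ((-4 + 4)²*14)*3 = (0²*14)*3 = (0*14)*3 = 0*3 = 0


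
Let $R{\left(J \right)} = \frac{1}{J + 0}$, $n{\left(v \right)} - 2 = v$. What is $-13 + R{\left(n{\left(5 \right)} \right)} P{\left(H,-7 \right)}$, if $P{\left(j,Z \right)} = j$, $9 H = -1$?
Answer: $- \frac{820}{63} \approx -13.016$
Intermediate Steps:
$H = - \frac{1}{9}$ ($H = \frac{1}{9} \left(-1\right) = - \frac{1}{9} \approx -0.11111$)
$n{\left(v \right)} = 2 + v$
$R{\left(J \right)} = \frac{1}{J}$
$-13 + R{\left(n{\left(5 \right)} \right)} P{\left(H,-7 \right)} = -13 + \frac{1}{2 + 5} \left(- \frac{1}{9}\right) = -13 + \frac{1}{7} \left(- \frac{1}{9}\right) = -13 - \frac{1}{63} = - \frac{820}{63}$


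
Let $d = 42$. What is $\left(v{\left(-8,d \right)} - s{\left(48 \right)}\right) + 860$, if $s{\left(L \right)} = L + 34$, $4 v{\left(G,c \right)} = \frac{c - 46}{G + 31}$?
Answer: $\frac{17893}{23} \approx 777.96$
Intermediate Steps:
$v{\left(G,c \right)} = \frac{-46 + c}{4 \left(31 + G\right)}$ ($v{\left(G,c \right)} = \frac{\left(c - 46\right) \frac{1}{G + 31}}{4} = \frac{\left(-46 + c\right) \frac{1}{31 + G}}{4} = \frac{\frac{1}{31 + G} \left(-46 + c\right)}{4} = \frac{-46 + c}{4 \left(31 + G\right)}$)
$s{\left(L \right)} = 34 + L$
$\left(v{\left(-8,d \right)} - s{\left(48 \right)}\right) + 860 = \left(\frac{-46 + 42}{4 \left(31 - 8\right)} - \left(34 + 48\right)\right) + 860 = \left(\frac{1}{4} \cdot \frac{1}{23} \left(-4\right) - 82\right) + 860 = \left(- \frac{1}{23} - 82\right) + 860 = - \frac{1887}{23} + 860 = \frac{17893}{23}$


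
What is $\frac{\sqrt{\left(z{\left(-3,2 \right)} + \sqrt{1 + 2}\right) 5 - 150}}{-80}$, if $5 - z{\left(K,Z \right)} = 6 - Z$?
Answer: $- \frac{i \sqrt{145 - 5 \sqrt{3}}}{80} \approx - 0.14596 i$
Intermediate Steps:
$z{\left(K,Z \right)} = -1 + Z$ ($z{\left(K,Z \right)} = 5 - \left(6 - Z\right) = 5 + \left(-6 + Z\right) = -1 + Z$)
$\frac{\sqrt{\left(z{\left(-3,2 \right)} + \sqrt{1 + 2}\right) 5 - 150}}{-80} = \frac{\sqrt{\left(\left(-1 + 2\right) + \sqrt{1 + 2}\right) 5 - 150}}{-80} = \sqrt{\left(1 + \sqrt{3}\right) 5 - 150} \left(- \frac{1}{80}\right) = \sqrt{\left(5 + 5 \sqrt{3}\right) - 150} \left(- \frac{1}{80}\right) = \sqrt{-145 + 5 \sqrt{3}} \left(- \frac{1}{80}\right) = - \frac{\sqrt{-145 + 5 \sqrt{3}}}{80}$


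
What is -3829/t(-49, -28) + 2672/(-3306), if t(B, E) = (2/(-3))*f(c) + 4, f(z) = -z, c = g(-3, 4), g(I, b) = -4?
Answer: -18993355/6612 ≈ -2872.6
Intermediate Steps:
c = -4
t(B, E) = 4/3 (t(B, E) = (2/(-3))*(-1*(-4)) + 4 = (2*(-⅓))*4 + 4 = -⅔*4 + 4 = -8/3 + 4 = 4/3)
-3829/t(-49, -28) + 2672/(-3306) = -3829/4/3 + 2672/(-3306) = -3829*¾ + 2672*(-1/3306) = -11487/4 - 1336/1653 = -18993355/6612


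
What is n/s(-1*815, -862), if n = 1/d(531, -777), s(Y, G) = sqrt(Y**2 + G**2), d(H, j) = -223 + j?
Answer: -sqrt(1407269)/1407269000 ≈ -8.4297e-7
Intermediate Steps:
s(Y, G) = sqrt(G**2 + Y**2)
n = -1/1000 (n = 1/(-223 - 777) = 1/(-1000) = -1/1000 ≈ -0.0010000)
n/s(-1*815, -862) = -1/(1000*sqrt((-862)**2 + (-1*815)**2)) = -1/(1000*sqrt(743044 + (-815)**2)) = -1/(1000*sqrt(743044 + 664225)) = -sqrt(1407269)/1407269/1000 = -sqrt(1407269)/1407269000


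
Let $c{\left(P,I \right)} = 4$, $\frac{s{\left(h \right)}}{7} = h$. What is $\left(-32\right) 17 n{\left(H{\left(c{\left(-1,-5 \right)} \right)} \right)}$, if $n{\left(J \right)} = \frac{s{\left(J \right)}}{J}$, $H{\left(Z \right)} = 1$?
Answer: $-3808$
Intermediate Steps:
$s{\left(h \right)} = 7 h$
$n{\left(J \right)} = 7$ ($n{\left(J \right)} = \frac{7 J}{J} = 7$)
$\left(-32\right) 17 n{\left(H{\left(c{\left(-1,-5 \right)} \right)} \right)} = \left(-32\right) 17 \cdot 7 = \left(-544\right) 7 = -3808$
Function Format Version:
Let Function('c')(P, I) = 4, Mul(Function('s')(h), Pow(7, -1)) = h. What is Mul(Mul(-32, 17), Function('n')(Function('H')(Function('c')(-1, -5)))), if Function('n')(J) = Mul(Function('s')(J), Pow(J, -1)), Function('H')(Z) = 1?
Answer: -3808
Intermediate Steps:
Function('s')(h) = Mul(7, h)
Function('n')(J) = 7 (Function('n')(J) = Mul(Mul(7, J), Pow(J, -1)) = 7)
Mul(Mul(-32, 17), Function('n')(Function('H')(Function('c')(-1, -5)))) = Mul(Mul(-32, 17), 7) = Mul(-544, 7) = -3808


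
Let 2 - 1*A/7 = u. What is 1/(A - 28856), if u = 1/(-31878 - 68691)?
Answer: -14367/414373013 ≈ -3.4672e-5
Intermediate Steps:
u = -1/100569 (u = 1/(-100569) = -1/100569 ≈ -9.9434e-6)
A = 201139/14367 (A = 14 - 7*(-1/100569) = 14 + 1/14367 = 201139/14367 ≈ 14.000)
1/(A - 28856) = 1/(201139/14367 - 28856) = 1/(-414373013/14367) = -14367/414373013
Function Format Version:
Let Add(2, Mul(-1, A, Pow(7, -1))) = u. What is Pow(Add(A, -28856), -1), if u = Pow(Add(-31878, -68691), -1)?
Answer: Rational(-14367, 414373013) ≈ -3.4672e-5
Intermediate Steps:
u = Rational(-1, 100569) (u = Pow(-100569, -1) = Rational(-1, 100569) ≈ -9.9434e-6)
A = Rational(201139, 14367) (A = Add(14, Mul(-7, Rational(-1, 100569))) = Add(14, Rational(1, 14367)) = Rational(201139, 14367) ≈ 14.000)
Pow(Add(A, -28856), -1) = Pow(Add(Rational(201139, 14367), -28856), -1) = Pow(Rational(-414373013, 14367), -1) = Rational(-14367, 414373013)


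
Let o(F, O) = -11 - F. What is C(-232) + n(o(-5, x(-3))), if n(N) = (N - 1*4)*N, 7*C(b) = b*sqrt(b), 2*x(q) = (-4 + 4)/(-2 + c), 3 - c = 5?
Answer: 60 - 464*I*sqrt(58)/7 ≈ 60.0 - 504.82*I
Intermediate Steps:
c = -2 (c = 3 - 1*5 = 3 - 5 = -2)
x(q) = 0 (x(q) = ((-4 + 4)/(-2 - 2))/2 = (0/(-4))/2 = (0*(-1/4))/2 = (1/2)*0 = 0)
C(b) = b**(3/2)/7 (C(b) = (b*sqrt(b))/7 = b**(3/2)/7)
n(N) = N*(-4 + N) (n(N) = (N - 4)*N = (-4 + N)*N = N*(-4 + N))
C(-232) + n(o(-5, x(-3))) = (-232)**(3/2)/7 + (-11 - 1*(-5))*(-4 + (-11 - 1*(-5))) = (-464*I*sqrt(58))/7 + (-11 + 5)*(-4 + (-11 + 5)) = -464*I*sqrt(58)/7 - 6*(-4 - 6) = -464*I*sqrt(58)/7 - 6*(-10) = -464*I*sqrt(58)/7 + 60 = 60 - 464*I*sqrt(58)/7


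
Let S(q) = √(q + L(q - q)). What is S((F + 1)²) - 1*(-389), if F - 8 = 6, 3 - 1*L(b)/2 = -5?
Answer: 389 + √241 ≈ 404.52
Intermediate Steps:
L(b) = 16 (L(b) = 6 - 2*(-5) = 6 + 10 = 16)
F = 14 (F = 8 + 6 = 14)
S(q) = √(16 + q) (S(q) = √(q + 16) = √(16 + q))
S((F + 1)²) - 1*(-389) = √(16 + (14 + 1)²) - 1*(-389) = √(16 + 15²) + 389 = √(16 + 225) + 389 = √241 + 389 = 389 + √241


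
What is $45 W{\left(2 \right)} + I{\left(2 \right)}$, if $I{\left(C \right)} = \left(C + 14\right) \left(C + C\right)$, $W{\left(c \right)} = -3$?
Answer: $-71$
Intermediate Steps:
$I{\left(C \right)} = 2 C \left(14 + C\right)$ ($I{\left(C \right)} = \left(14 + C\right) 2 C = 2 C \left(14 + C\right)$)
$45 W{\left(2 \right)} + I{\left(2 \right)} = 45 \left(-3\right) + 2 \cdot 2 \left(14 + 2\right) = -135 + 2 \cdot 2 \cdot 16 = -135 + 64 = -71$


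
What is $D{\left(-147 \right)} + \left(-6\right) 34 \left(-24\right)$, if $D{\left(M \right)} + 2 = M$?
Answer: $4747$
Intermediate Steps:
$D{\left(M \right)} = -2 + M$
$D{\left(-147 \right)} + \left(-6\right) 34 \left(-24\right) = \left(-2 - 147\right) + \left(-6\right) 34 \left(-24\right) = -149 - -4896 = -149 + 4896 = 4747$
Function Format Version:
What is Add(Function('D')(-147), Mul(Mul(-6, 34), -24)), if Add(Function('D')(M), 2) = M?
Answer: 4747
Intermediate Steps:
Function('D')(M) = Add(-2, M)
Add(Function('D')(-147), Mul(Mul(-6, 34), -24)) = Add(Add(-2, -147), Mul(Mul(-6, 34), -24)) = Add(-149, Mul(-204, -24)) = Add(-149, 4896) = 4747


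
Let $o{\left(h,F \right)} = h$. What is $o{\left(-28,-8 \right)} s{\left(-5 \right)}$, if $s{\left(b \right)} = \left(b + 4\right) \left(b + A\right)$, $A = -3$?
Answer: $-224$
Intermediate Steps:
$s{\left(b \right)} = \left(-3 + b\right) \left(4 + b\right)$ ($s{\left(b \right)} = \left(b + 4\right) \left(b - 3\right) = \left(4 + b\right) \left(-3 + b\right) = \left(-3 + b\right) \left(4 + b\right)$)
$o{\left(-28,-8 \right)} s{\left(-5 \right)} = - 28 \left(-12 - 5 + \left(-5\right)^{2}\right) = - 28 \left(-12 - 5 + 25\right) = \left(-28\right) 8 = -224$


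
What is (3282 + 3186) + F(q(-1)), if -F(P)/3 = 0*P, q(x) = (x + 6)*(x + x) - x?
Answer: 6468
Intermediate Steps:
q(x) = -x + 2*x*(6 + x) (q(x) = (6 + x)*(2*x) - x = 2*x*(6 + x) - x = -x + 2*x*(6 + x))
F(P) = 0 (F(P) = -0*P = -3*0 = 0)
(3282 + 3186) + F(q(-1)) = (3282 + 3186) + 0 = 6468 + 0 = 6468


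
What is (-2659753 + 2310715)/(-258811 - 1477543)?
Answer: 174519/868177 ≈ 0.20102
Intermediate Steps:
(-2659753 + 2310715)/(-258811 - 1477543) = -349038/(-1736354) = -349038*(-1/1736354) = 174519/868177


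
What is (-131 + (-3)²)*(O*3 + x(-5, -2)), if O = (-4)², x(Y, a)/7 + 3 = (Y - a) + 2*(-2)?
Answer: 2684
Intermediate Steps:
x(Y, a) = -49 - 7*a + 7*Y (x(Y, a) = -21 + 7*((Y - a) + 2*(-2)) = -21 + 7*((Y - a) - 4) = -21 + 7*(-4 + Y - a) = -21 + (-28 - 7*a + 7*Y) = -49 - 7*a + 7*Y)
O = 16
(-131 + (-3)²)*(O*3 + x(-5, -2)) = (-131 + (-3)²)*(16*3 + (-49 - 7*(-2) + 7*(-5))) = (-131 + 9)*(48 + (-49 + 14 - 35)) = -122*(48 - 70) = -122*(-22) = 2684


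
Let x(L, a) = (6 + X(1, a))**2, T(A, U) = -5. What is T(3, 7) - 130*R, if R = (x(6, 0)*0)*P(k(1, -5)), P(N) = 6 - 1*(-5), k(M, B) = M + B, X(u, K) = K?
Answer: -5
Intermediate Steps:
k(M, B) = B + M
x(L, a) = (6 + a)**2
P(N) = 11 (P(N) = 6 + 5 = 11)
R = 0 (R = ((6 + 0)**2*0)*11 = (6**2*0)*11 = (36*0)*11 = 0*11 = 0)
T(3, 7) - 130*R = -5 - 130*0 = -5 + 0 = -5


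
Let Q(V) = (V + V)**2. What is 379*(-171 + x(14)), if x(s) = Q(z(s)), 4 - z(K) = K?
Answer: 86791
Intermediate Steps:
z(K) = 4 - K
Q(V) = 4*V**2 (Q(V) = (2*V)**2 = 4*V**2)
x(s) = 4*(4 - s)**2
379*(-171 + x(14)) = 379*(-171 + 4*(-4 + 14)**2) = 379*(-171 + 4*10**2) = 379*(-171 + 4*100) = 379*(-171 + 400) = 379*229 = 86791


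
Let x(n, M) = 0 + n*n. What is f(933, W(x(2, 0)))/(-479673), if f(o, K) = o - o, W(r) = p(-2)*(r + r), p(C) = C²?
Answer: 0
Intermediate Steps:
x(n, M) = n² (x(n, M) = 0 + n² = n²)
W(r) = 8*r (W(r) = (-2)²*(r + r) = 4*(2*r) = 8*r)
f(o, K) = 0
f(933, W(x(2, 0)))/(-479673) = 0/(-479673) = 0*(-1/479673) = 0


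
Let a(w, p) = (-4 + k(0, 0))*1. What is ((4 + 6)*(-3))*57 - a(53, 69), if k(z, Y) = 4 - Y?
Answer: -1710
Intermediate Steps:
a(w, p) = 0 (a(w, p) = (-4 + (4 - 1*0))*1 = (-4 + (4 + 0))*1 = (-4 + 4)*1 = 0*1 = 0)
((4 + 6)*(-3))*57 - a(53, 69) = ((4 + 6)*(-3))*57 - 1*0 = (10*(-3))*57 + 0 = -30*57 + 0 = -1710 + 0 = -1710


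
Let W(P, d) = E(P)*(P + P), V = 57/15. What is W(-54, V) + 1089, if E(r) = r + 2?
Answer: 6705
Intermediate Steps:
E(r) = 2 + r
V = 19/5 (V = 57*(1/15) = 19/5 ≈ 3.8000)
W(P, d) = 2*P*(2 + P) (W(P, d) = (2 + P)*(P + P) = (2 + P)*(2*P) = 2*P*(2 + P))
W(-54, V) + 1089 = 2*(-54)*(2 - 54) + 1089 = 2*(-54)*(-52) + 1089 = 5616 + 1089 = 6705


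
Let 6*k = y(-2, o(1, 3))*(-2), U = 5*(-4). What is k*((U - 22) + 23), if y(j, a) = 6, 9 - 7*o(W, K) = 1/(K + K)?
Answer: 38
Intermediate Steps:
o(W, K) = 9/7 - 1/(14*K) (o(W, K) = 9/7 - 1/(7*(K + K)) = 9/7 - 1/(2*K)/7 = 9/7 - 1/(14*K))
U = -20
k = -2 (k = (6*(-2))/6 = (⅙)*(-12) = -2)
k*((U - 22) + 23) = -2*((-20 - 22) + 23) = -2*(-42 + 23) = -2*(-19) = 38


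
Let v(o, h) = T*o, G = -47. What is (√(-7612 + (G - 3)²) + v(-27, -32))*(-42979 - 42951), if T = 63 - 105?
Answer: -97444620 - 515580*I*√142 ≈ -9.7445e+7 - 6.1438e+6*I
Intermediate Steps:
T = -42
v(o, h) = -42*o
(√(-7612 + (G - 3)²) + v(-27, -32))*(-42979 - 42951) = (√(-7612 + (-47 - 3)²) - 42*(-27))*(-42979 - 42951) = (√(-7612 + (-50)²) + 1134)*(-85930) = (√(-7612 + 2500) + 1134)*(-85930) = (√(-5112) + 1134)*(-85930) = (6*I*√142 + 1134)*(-85930) = (1134 + 6*I*√142)*(-85930) = -97444620 - 515580*I*√142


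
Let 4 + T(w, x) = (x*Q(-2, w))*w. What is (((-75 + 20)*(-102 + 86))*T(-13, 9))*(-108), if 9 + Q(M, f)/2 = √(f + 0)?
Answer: -199774080 + 22239360*I*√13 ≈ -1.9977e+8 + 8.0185e+7*I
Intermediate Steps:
Q(M, f) = -18 + 2*√f (Q(M, f) = -18 + 2*√(f + 0) = -18 + 2*√f)
T(w, x) = -4 + w*x*(-18 + 2*√w) (T(w, x) = -4 + (x*(-18 + 2*√w))*w = -4 + w*x*(-18 + 2*√w))
(((-75 + 20)*(-102 + 86))*T(-13, 9))*(-108) = (((-75 + 20)*(-102 + 86))*(-4 + 2*(-13)*9*(-9 + √(-13))))*(-108) = ((-55*(-16))*(-4 + 2*(-13)*9*(-9 + I*√13)))*(-108) = (880*(-4 + (2106 - 234*I*√13)))*(-108) = (880*(2102 - 234*I*√13))*(-108) = (1849760 - 205920*I*√13)*(-108) = -199774080 + 22239360*I*√13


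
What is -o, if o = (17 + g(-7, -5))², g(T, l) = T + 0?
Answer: -100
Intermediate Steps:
g(T, l) = T
o = 100 (o = (17 - 7)² = 10² = 100)
-o = -1*100 = -100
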